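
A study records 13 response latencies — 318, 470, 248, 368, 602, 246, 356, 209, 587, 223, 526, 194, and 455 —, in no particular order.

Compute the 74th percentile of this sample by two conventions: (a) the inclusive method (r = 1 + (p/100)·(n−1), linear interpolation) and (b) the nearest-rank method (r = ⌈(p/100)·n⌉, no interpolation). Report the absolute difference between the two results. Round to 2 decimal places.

1.80

Sorted: 194, 209, 223, 246, 248, 318, 356, 368, 455, 470, 526, 587, 602.
n = 13.
(a) r = 9.88; between ranks 9 (455) and 10 (470): 468.2.
(b) the nearest-rank method: rank 10 → 470.
|468.2 − 470| = 1.8.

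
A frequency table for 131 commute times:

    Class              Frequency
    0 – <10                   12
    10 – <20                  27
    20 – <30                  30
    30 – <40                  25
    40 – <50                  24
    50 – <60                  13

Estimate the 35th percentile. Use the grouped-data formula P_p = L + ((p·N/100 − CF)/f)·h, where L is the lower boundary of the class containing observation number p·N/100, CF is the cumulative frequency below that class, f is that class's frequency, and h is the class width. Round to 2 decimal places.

N = 131; target position k = 35/100 · 131 = 45.85.
Cumulative frequencies: 12, 39, 69, 94, 118, 131.
Observation 45.85 falls in the class 20 – <30.
L = 20, CF = 39, f = 30, h = 10.
P35 = 20 + ((45.85 − 39)/30)·10 = 20 + 2.28333 = 22.2833.

22.28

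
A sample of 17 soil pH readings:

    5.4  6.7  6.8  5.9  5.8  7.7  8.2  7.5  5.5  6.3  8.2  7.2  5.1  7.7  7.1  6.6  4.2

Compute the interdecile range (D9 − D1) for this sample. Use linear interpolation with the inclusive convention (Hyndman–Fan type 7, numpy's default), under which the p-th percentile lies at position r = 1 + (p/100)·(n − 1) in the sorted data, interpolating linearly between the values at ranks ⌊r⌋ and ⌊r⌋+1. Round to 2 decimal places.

Sorted: 4.2, 5.1, 5.4, 5.5, 5.8, 5.9, 6.3, 6.6, 6.7, 6.8, 7.1, 7.2, 7.5, 7.7, 7.7, 8.2, 8.2.
n = 17.
P10: r = 2.6; ranks 2–3 are 5.1, 5.4; interpolating gives 5.28.
P90: r = 15.4; ranks 15–16 are 7.7, 8.2; interpolating gives 7.9.
Difference: 7.9 − 5.28 = 2.62.

2.62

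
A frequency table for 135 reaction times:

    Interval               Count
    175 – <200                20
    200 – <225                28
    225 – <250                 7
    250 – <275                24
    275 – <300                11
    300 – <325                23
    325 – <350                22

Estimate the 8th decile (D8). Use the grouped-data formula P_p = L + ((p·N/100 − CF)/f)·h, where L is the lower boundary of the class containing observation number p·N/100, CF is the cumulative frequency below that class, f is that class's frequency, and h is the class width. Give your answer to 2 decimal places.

N = 135; target position k = 80/100 · 135 = 108.
Cumulative frequencies: 20, 48, 55, 79, 90, 113, 135.
Observation 108 falls in the class 300 – <325.
L = 300, CF = 90, f = 23, h = 25.
P80 = 300 + ((108 − 90)/23)·25 = 300 + 19.5652 = 319.565.

319.57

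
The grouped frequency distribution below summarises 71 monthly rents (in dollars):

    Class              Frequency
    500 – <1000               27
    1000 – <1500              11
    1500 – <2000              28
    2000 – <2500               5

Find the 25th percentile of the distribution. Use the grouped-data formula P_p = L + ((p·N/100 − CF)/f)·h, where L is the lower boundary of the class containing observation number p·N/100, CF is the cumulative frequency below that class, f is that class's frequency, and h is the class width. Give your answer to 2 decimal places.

N = 71; target position k = 25/100 · 71 = 17.75.
Cumulative frequencies: 27, 38, 66, 71.
Observation 17.75 falls in the class 500 – <1000.
L = 500, CF = 0, f = 27, h = 500.
P25 = 500 + ((17.75 − 0)/27)·500 = 500 + 328.704 = 828.704.

828.70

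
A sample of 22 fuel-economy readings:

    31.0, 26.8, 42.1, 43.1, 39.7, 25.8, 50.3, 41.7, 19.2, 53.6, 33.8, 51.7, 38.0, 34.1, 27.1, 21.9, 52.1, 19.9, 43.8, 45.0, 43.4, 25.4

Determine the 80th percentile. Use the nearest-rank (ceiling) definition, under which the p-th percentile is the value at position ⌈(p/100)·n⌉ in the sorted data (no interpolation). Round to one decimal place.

Sorted: 19.2, 19.9, 21.9, 25.4, 25.8, 26.8, 27.1, 31.0, 33.8, 34.1, 38.0, 39.7, 41.7, 42.1, 43.1, 43.4, 43.8, 45.0, 50.3, 51.7, 52.1, 53.6.
n = 22.
Position = ⌈80/100 · 22⌉ = ⌈17.6⌉ = 18.
The value at rank 18 is 45.0.

45.0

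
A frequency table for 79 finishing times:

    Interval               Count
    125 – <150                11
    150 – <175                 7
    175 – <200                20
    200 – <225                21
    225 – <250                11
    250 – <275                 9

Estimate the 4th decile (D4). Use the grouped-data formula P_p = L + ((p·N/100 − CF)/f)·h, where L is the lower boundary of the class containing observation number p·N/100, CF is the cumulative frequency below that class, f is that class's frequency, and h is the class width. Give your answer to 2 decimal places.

192.00

N = 79; target position k = 40/100 · 79 = 31.6.
Cumulative frequencies: 11, 18, 38, 59, 70, 79.
Observation 31.6 falls in the class 175 – <200.
L = 175, CF = 18, f = 20, h = 25.
P40 = 175 + ((31.6 − 18)/20)·25 = 175 + 17 = 192.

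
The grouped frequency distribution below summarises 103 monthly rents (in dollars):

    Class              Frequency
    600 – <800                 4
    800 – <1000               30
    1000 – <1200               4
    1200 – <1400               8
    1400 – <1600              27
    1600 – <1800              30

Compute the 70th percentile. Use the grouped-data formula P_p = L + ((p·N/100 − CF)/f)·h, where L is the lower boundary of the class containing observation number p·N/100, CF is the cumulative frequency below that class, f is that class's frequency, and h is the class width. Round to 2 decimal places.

N = 103; target position k = 70/100 · 103 = 72.1.
Cumulative frequencies: 4, 34, 38, 46, 73, 103.
Observation 72.1 falls in the class 1400 – <1600.
L = 1400, CF = 46, f = 27, h = 200.
P70 = 1400 + ((72.1 − 46)/27)·200 = 1400 + 193.333 = 1593.33.

1593.33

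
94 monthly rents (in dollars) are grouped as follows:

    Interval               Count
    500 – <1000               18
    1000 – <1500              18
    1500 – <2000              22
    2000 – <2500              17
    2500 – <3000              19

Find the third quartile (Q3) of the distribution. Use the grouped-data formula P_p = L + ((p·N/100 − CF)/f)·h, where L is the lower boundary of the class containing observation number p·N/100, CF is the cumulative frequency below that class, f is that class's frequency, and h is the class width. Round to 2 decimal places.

N = 94; target position k = 75/100 · 94 = 70.5.
Cumulative frequencies: 18, 36, 58, 75, 94.
Observation 70.5 falls in the class 2000 – <2500.
L = 2000, CF = 58, f = 17, h = 500.
P75 = 2000 + ((70.5 − 58)/17)·500 = 2000 + 367.647 = 2367.65.

2367.65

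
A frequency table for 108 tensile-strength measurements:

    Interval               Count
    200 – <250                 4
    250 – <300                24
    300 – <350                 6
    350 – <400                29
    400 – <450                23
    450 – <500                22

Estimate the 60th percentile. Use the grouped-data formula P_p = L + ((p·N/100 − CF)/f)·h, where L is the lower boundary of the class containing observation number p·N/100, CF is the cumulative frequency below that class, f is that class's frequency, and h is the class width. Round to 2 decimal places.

N = 108; target position k = 60/100 · 108 = 64.8.
Cumulative frequencies: 4, 28, 34, 63, 86, 108.
Observation 64.8 falls in the class 400 – <450.
L = 400, CF = 63, f = 23, h = 50.
P60 = 400 + ((64.8 − 63)/23)·50 = 400 + 3.91304 = 403.913.

403.91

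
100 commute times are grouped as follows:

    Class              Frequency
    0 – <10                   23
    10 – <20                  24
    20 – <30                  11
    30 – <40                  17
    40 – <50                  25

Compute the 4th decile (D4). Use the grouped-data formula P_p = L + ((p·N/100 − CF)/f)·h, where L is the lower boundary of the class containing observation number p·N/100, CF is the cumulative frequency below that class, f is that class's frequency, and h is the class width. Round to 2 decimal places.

N = 100; target position k = 40/100 · 100 = 40.
Cumulative frequencies: 23, 47, 58, 75, 100.
Observation 40 falls in the class 10 – <20.
L = 10, CF = 23, f = 24, h = 10.
P40 = 10 + ((40 − 23)/24)·10 = 10 + 7.08333 = 17.0833.

17.08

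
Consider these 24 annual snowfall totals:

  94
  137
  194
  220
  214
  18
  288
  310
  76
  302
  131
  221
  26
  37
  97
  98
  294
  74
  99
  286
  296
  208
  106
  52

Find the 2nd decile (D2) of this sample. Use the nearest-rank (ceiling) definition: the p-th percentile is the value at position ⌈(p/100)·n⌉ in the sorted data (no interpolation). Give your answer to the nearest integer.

Sorted: 18, 26, 37, 52, 74, 76, 94, 97, 98, 99, 106, 131, 137, 194, 208, 214, 220, 221, 286, 288, 294, 296, 302, 310.
n = 24.
Position = ⌈20/100 · 24⌉ = ⌈4.8⌉ = 5.
The value at rank 5 is 74.

74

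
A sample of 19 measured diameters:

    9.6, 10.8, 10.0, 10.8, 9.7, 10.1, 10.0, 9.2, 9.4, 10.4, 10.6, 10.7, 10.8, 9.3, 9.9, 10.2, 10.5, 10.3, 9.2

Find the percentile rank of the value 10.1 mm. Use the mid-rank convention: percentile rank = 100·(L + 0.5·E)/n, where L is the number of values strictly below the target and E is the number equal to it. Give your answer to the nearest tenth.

Sorted: 9.2, 9.2, 9.3, 9.4, 9.6, 9.7, 9.9, 10.0, 10.0, 10.1, 10.2, 10.3, 10.4, 10.5, 10.6, 10.7, 10.8, 10.8, 10.8.
Count below 10.1: L = 9; count equal: E = 1; n = 19.
Percentile rank = 100·(9 + 0.5·1)/19 = 100·9.5/19 = 50.

50.0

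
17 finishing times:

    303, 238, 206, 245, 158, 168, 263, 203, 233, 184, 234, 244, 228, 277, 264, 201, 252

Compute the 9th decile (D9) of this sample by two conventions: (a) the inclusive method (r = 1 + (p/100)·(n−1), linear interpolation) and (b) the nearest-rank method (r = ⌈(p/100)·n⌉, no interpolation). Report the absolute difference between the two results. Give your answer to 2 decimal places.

7.80

Sorted: 158, 168, 184, 201, 203, 206, 228, 233, 234, 238, 244, 245, 252, 263, 264, 277, 303.
n = 17.
(a) r = 15.4; between ranks 15 (264) and 16 (277): 269.2.
(b) the nearest-rank method: rank 16 → 277.
|269.2 − 277| = 7.8.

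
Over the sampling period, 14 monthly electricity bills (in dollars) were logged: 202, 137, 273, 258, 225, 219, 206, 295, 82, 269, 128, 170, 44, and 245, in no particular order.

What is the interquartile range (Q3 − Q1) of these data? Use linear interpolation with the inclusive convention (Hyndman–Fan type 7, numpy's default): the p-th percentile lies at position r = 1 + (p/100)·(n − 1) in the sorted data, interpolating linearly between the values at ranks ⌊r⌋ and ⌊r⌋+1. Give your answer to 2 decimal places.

109.50

Sorted: 44, 82, 128, 137, 170, 202, 206, 219, 225, 245, 258, 269, 273, 295.
n = 14.
P25: r = 4.25; ranks 4–5 are 137, 170; interpolating gives 145.25.
P75: r = 10.75; ranks 10–11 are 245, 258; interpolating gives 254.75.
Difference: 254.75 − 145.25 = 109.5.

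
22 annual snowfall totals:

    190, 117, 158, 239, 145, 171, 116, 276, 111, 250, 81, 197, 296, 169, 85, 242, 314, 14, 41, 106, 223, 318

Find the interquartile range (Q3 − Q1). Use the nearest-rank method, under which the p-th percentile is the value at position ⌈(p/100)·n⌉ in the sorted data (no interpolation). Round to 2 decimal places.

131.00

Sorted: 14, 41, 81, 85, 106, 111, 116, 117, 145, 158, 169, 171, 190, 197, 223, 239, 242, 250, 276, 296, 314, 318.
n = 22.
P25: rank ⌈25/100·22⌉ = 6 → 111.
P75: rank ⌈75/100·22⌉ = 17 → 242.
Difference: 242 − 111 = 131.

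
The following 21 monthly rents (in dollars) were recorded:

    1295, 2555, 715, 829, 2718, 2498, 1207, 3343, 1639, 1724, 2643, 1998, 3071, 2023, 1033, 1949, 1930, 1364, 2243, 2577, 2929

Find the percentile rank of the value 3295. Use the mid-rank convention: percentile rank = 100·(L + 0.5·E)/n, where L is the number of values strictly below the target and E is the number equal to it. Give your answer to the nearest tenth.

Sorted: 715, 829, 1033, 1207, 1295, 1364, 1639, 1724, 1930, 1949, 1998, 2023, 2243, 2498, 2555, 2577, 2643, 2718, 2929, 3071, 3343.
Count below 3295: L = 20; count equal: E = 0; n = 21.
Percentile rank = 100·(20 + 0.5·0)/21 = 100·20/21 = 95.24.

95.2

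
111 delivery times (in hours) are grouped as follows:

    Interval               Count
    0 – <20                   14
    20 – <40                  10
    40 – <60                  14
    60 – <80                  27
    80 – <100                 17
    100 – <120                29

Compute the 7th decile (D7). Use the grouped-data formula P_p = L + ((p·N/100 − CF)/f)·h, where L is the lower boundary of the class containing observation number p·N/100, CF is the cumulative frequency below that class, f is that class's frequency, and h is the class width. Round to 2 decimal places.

N = 111; target position k = 70/100 · 111 = 77.7.
Cumulative frequencies: 14, 24, 38, 65, 82, 111.
Observation 77.7 falls in the class 80 – <100.
L = 80, CF = 65, f = 17, h = 20.
P70 = 80 + ((77.7 − 65)/17)·20 = 80 + 14.9412 = 94.9412.

94.94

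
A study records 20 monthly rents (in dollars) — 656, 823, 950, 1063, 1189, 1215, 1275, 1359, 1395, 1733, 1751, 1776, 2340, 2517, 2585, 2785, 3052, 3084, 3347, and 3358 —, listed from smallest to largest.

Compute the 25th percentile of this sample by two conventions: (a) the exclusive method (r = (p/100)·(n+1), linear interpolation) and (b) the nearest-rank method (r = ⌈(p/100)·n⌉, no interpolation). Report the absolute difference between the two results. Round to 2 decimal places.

n = 20.
(a) r = 5.25; between ranks 5 (1189) and 6 (1215): 1195.5.
(b) the nearest-rank method: rank 5 → 1189.
|1195.5 − 1189| = 6.5.

6.50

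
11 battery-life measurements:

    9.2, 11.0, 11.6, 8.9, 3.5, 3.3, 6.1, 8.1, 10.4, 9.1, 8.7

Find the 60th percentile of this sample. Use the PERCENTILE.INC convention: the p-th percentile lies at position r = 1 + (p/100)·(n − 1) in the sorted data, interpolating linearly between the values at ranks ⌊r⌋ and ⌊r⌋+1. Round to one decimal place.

9.1

Sorted: 3.3, 3.5, 6.1, 8.1, 8.7, 8.9, 9.1, 9.2, 10.4, 11.0, 11.6.
n = 11.
r = 1 + (60/100)·(11 − 1) = 1 + 6 = 7.
r is an integer, so P60 is the value at rank 7: 9.1.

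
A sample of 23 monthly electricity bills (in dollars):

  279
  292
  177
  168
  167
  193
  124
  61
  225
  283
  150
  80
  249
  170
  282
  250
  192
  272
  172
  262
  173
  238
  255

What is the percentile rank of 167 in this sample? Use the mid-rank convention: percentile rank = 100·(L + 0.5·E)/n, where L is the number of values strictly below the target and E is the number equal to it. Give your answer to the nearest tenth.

19.6

Sorted: 61, 80, 124, 150, 167, 168, 170, 172, 173, 177, 192, 193, 225, 238, 249, 250, 255, 262, 272, 279, 282, 283, 292.
Count below 167: L = 4; count equal: E = 1; n = 23.
Percentile rank = 100·(4 + 0.5·1)/23 = 100·4.5/23 = 19.57.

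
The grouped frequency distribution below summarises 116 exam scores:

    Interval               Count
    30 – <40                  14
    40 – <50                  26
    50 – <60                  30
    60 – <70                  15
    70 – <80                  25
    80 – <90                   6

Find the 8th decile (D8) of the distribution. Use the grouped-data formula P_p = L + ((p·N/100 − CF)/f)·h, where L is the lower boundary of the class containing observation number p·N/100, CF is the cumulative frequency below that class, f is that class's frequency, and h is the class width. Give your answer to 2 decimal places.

73.12

N = 116; target position k = 80/100 · 116 = 92.8.
Cumulative frequencies: 14, 40, 70, 85, 110, 116.
Observation 92.8 falls in the class 70 – <80.
L = 70, CF = 85, f = 25, h = 10.
P80 = 70 + ((92.8 − 85)/25)·10 = 70 + 3.12 = 73.12.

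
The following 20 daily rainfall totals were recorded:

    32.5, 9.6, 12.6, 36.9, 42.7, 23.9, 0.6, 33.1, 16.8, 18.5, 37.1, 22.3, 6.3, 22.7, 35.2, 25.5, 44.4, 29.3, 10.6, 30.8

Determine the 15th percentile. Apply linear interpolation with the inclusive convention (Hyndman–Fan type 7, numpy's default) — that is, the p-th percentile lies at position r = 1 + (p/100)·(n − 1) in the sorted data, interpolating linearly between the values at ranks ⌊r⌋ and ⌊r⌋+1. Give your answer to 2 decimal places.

10.45

Sorted: 0.6, 6.3, 9.6, 10.6, 12.6, 16.8, 18.5, 22.3, 22.7, 23.9, 25.5, 29.3, 30.8, 32.5, 33.1, 35.2, 36.9, 37.1, 42.7, 44.4.
n = 20.
r = 1 + (15/100)·(20 − 1) = 1 + 2.85 = 3.85.
Rank 3 is 9.6 and rank 4 is 10.6.
Interpolate: 9.6 + 0.85·(10.6 − 9.6) = 9.6 + 0.85·1 = 10.45.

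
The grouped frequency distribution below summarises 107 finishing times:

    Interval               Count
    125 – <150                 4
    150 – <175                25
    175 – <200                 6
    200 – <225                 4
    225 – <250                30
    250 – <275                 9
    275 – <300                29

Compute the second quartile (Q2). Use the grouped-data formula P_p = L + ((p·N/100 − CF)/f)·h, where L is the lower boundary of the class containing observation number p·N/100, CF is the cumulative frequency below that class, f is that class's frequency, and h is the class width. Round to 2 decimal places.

N = 107; target position k = 50/100 · 107 = 53.5.
Cumulative frequencies: 4, 29, 35, 39, 69, 78, 107.
Observation 53.5 falls in the class 225 – <250.
L = 225, CF = 39, f = 30, h = 25.
P50 = 225 + ((53.5 − 39)/30)·25 = 225 + 12.0833 = 237.083.

237.08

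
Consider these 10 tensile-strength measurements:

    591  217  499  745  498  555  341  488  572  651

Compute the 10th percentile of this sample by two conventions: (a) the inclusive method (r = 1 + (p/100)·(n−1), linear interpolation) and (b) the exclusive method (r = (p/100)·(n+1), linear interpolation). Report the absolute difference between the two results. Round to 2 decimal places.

99.20

Sorted: 217, 341, 488, 498, 499, 555, 572, 591, 651, 745.
n = 10.
(a) r = 1.9; between ranks 1 (217) and 2 (341): 328.6.
(b) r = 1.1; between ranks 1 (217) and 2 (341): 229.4.
|328.6 − 229.4| = 99.2.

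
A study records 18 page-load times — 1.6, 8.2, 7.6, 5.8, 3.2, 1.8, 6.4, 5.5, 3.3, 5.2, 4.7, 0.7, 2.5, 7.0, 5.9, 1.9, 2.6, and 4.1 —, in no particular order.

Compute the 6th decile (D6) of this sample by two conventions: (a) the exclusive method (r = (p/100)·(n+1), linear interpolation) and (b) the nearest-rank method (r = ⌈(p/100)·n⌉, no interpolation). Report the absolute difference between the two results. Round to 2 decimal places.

0.12

Sorted: 0.7, 1.6, 1.8, 1.9, 2.5, 2.6, 3.2, 3.3, 4.1, 4.7, 5.2, 5.5, 5.8, 5.9, 6.4, 7.0, 7.6, 8.2.
n = 18.
(a) r = 11.4; between ranks 11 (5.2) and 12 (5.5): 5.32.
(b) the nearest-rank method: rank 11 → 5.2.
|5.32 − 5.2| = 0.12.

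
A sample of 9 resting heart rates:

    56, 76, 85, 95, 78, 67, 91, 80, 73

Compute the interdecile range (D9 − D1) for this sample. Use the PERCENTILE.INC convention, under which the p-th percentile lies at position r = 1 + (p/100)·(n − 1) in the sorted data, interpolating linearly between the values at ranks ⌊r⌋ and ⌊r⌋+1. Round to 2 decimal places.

Sorted: 56, 67, 73, 76, 78, 80, 85, 91, 95.
n = 9.
P10: r = 1.8; ranks 1–2 are 56, 67; interpolating gives 64.8.
P90: r = 8.2; ranks 8–9 are 91, 95; interpolating gives 91.8.
Difference: 91.8 − 64.8 = 27.

27.00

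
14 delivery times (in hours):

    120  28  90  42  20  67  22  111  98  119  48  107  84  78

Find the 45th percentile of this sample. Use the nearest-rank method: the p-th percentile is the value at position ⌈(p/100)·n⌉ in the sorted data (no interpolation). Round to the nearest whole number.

Sorted: 20, 22, 28, 42, 48, 67, 78, 84, 90, 98, 107, 111, 119, 120.
n = 14.
Position = ⌈45/100 · 14⌉ = ⌈6.3⌉ = 7.
The value at rank 7 is 78.

78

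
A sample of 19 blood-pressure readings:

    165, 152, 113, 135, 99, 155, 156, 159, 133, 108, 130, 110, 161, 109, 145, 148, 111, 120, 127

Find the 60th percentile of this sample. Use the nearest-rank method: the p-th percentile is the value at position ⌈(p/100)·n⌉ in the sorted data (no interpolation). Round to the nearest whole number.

145

Sorted: 99, 108, 109, 110, 111, 113, 120, 127, 130, 133, 135, 145, 148, 152, 155, 156, 159, 161, 165.
n = 19.
Position = ⌈60/100 · 19⌉ = ⌈11.4⌉ = 12.
The value at rank 12 is 145.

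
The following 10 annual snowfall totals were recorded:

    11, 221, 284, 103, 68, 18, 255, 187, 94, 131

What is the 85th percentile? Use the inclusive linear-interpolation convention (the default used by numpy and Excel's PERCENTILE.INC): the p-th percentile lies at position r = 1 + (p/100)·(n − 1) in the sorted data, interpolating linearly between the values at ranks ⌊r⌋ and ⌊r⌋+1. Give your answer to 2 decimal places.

Sorted: 11, 18, 68, 94, 103, 131, 187, 221, 255, 284.
n = 10.
r = 1 + (85/100)·(10 − 1) = 1 + 7.65 = 8.65.
Rank 8 is 221 and rank 9 is 255.
Interpolate: 221 + 0.65·(255 − 221) = 221 + 0.65·34 = 243.1.

243.10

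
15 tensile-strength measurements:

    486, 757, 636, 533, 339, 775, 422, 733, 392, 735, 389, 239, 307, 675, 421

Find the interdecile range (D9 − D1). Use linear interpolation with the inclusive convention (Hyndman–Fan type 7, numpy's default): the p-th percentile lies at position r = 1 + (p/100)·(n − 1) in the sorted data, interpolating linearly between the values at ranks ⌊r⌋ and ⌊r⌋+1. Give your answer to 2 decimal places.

428.40

Sorted: 239, 307, 339, 389, 392, 421, 422, 486, 533, 636, 675, 733, 735, 757, 775.
n = 15.
P10: r = 2.4; ranks 2–3 are 307, 339; interpolating gives 319.8.
P90: r = 13.6; ranks 13–14 are 735, 757; interpolating gives 748.2.
Difference: 748.2 − 319.8 = 428.4.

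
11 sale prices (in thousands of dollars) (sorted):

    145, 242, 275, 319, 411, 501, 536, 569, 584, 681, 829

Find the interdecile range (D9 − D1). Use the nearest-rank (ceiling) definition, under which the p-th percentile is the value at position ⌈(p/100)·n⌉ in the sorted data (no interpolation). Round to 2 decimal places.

n = 11.
P10: rank ⌈10/100·11⌉ = 2 → 242.
P90: rank ⌈90/100·11⌉ = 10 → 681.
Difference: 681 − 242 = 439.

439.00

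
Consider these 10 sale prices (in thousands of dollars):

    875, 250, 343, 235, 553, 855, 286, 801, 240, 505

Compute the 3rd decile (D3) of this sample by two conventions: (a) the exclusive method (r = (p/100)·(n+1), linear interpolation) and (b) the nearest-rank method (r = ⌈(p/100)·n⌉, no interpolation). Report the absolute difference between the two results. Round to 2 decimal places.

Sorted: 235, 240, 250, 286, 343, 505, 553, 801, 855, 875.
n = 10.
(a) r = 3.3; between ranks 3 (250) and 4 (286): 260.8.
(b) the nearest-rank method: rank 3 → 250.
|260.8 − 250| = 10.8.

10.80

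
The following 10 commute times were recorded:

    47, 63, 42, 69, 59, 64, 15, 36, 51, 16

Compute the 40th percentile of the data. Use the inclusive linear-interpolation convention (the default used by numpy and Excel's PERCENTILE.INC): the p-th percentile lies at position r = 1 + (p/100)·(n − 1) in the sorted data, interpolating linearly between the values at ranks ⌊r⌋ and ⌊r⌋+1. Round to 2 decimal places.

Sorted: 15, 16, 36, 42, 47, 51, 59, 63, 64, 69.
n = 10.
r = 1 + (40/100)·(10 − 1) = 1 + 3.6 = 4.6.
Rank 4 is 42 and rank 5 is 47.
Interpolate: 42 + 0.6·(47 − 42) = 42 + 0.6·5 = 45.

45.00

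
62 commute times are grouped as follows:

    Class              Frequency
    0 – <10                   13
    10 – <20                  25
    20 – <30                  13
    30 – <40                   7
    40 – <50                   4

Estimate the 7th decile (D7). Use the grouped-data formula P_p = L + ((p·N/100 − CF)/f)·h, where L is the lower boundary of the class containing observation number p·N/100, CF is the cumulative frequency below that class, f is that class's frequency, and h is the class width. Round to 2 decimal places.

N = 62; target position k = 70/100 · 62 = 43.4.
Cumulative frequencies: 13, 38, 51, 58, 62.
Observation 43.4 falls in the class 20 – <30.
L = 20, CF = 38, f = 13, h = 10.
P70 = 20 + ((43.4 − 38)/13)·10 = 20 + 4.15385 = 24.1538.

24.15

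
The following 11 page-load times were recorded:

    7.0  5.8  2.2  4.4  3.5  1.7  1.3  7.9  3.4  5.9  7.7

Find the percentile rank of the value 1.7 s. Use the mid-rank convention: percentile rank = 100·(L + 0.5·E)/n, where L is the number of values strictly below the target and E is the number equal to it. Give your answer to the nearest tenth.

Sorted: 1.3, 1.7, 2.2, 3.4, 3.5, 4.4, 5.8, 5.9, 7.0, 7.7, 7.9.
Count below 1.7: L = 1; count equal: E = 1; n = 11.
Percentile rank = 100·(1 + 0.5·1)/11 = 100·1.5/11 = 13.64.

13.6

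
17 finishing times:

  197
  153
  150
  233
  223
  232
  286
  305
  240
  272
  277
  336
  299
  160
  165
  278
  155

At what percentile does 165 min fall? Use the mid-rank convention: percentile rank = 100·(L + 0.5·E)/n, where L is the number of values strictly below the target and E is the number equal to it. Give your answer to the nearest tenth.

Sorted: 150, 153, 155, 160, 165, 197, 223, 232, 233, 240, 272, 277, 278, 286, 299, 305, 336.
Count below 165: L = 4; count equal: E = 1; n = 17.
Percentile rank = 100·(4 + 0.5·1)/17 = 100·4.5/17 = 26.47.

26.5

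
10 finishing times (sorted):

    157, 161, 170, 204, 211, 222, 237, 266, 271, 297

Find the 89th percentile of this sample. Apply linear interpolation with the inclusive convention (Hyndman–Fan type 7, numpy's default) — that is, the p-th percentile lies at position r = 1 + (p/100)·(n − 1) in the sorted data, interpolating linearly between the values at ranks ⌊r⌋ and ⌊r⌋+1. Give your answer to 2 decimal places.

n = 10.
r = 1 + (89/100)·(10 − 1) = 1 + 8.01 = 9.01.
Rank 9 is 271 and rank 10 is 297.
Interpolate: 271 + 0.01·(297 − 271) = 271 + 0.01·26 = 271.26.

271.26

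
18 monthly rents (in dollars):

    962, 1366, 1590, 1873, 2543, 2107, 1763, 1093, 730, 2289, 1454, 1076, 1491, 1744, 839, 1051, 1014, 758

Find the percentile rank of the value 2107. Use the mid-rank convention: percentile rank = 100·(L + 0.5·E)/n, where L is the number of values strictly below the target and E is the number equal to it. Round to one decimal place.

86.1

Sorted: 730, 758, 839, 962, 1014, 1051, 1076, 1093, 1366, 1454, 1491, 1590, 1744, 1763, 1873, 2107, 2289, 2543.
Count below 2107: L = 15; count equal: E = 1; n = 18.
Percentile rank = 100·(15 + 0.5·1)/18 = 100·15.5/18 = 86.11.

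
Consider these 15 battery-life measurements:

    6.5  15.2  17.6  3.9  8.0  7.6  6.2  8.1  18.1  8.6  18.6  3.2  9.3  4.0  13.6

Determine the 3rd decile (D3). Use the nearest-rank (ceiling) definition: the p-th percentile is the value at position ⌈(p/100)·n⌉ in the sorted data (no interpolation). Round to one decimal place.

6.5

Sorted: 3.2, 3.9, 4.0, 6.2, 6.5, 7.6, 8.0, 8.1, 8.6, 9.3, 13.6, 15.2, 17.6, 18.1, 18.6.
n = 15.
Position = ⌈30/100 · 15⌉ = ⌈4.5⌉ = 5.
The value at rank 5 is 6.5.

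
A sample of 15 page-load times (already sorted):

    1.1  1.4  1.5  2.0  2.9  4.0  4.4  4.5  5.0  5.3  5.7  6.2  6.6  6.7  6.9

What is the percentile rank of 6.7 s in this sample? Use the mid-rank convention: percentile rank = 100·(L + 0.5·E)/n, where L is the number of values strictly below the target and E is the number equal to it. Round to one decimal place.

90.0

Count below 6.7: L = 13; count equal: E = 1; n = 15.
Percentile rank = 100·(13 + 0.5·1)/15 = 100·13.5/15 = 90.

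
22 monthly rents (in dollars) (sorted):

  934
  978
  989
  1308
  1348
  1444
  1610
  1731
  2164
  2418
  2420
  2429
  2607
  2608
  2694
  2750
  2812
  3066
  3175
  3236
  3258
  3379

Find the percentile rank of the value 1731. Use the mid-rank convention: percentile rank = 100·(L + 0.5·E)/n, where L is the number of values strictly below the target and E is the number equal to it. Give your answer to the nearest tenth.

Count below 1731: L = 7; count equal: E = 1; n = 22.
Percentile rank = 100·(7 + 0.5·1)/22 = 100·7.5/22 = 34.09.

34.1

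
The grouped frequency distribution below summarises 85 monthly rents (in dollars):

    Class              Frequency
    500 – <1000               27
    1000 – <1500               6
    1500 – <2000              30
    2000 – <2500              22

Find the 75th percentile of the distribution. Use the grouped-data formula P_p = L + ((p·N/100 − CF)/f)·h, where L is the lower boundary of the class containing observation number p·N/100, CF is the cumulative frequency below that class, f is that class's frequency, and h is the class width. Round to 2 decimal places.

2017.05

N = 85; target position k = 75/100 · 85 = 63.75.
Cumulative frequencies: 27, 33, 63, 85.
Observation 63.75 falls in the class 2000 – <2500.
L = 2000, CF = 63, f = 22, h = 500.
P75 = 2000 + ((63.75 − 63)/22)·500 = 2000 + 17.0455 = 2017.05.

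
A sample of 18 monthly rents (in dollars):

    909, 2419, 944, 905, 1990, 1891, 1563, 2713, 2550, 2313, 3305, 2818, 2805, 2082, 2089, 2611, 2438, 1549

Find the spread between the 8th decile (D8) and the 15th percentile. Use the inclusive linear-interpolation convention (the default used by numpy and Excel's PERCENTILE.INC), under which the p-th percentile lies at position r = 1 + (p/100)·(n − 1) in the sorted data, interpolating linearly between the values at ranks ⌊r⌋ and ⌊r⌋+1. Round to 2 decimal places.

1395.45

Sorted: 905, 909, 944, 1549, 1563, 1891, 1990, 2082, 2089, 2313, 2419, 2438, 2550, 2611, 2713, 2805, 2818, 3305.
n = 18.
P15: r = 3.55; ranks 3–4 are 944, 1549; interpolating gives 1276.75.
P80: r = 14.6; ranks 14–15 are 2611, 2713; interpolating gives 2672.2.
Difference: 2672.2 − 1276.75 = 1395.45.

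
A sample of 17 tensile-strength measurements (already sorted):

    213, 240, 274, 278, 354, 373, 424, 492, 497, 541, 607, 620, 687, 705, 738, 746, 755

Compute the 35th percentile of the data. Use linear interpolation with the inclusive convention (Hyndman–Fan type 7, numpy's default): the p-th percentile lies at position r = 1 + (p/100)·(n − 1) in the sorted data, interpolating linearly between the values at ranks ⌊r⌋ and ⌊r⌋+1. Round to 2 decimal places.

403.60

n = 17.
r = 1 + (35/100)·(17 − 1) = 1 + 5.6 = 6.6.
Rank 6 is 373 and rank 7 is 424.
Interpolate: 373 + 0.6·(424 − 373) = 373 + 0.6·51 = 403.6.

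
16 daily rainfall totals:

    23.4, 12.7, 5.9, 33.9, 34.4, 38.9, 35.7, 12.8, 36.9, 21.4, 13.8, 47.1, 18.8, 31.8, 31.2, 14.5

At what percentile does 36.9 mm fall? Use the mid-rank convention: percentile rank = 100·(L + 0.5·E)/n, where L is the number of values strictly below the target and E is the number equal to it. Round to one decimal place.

84.4

Sorted: 5.9, 12.7, 12.8, 13.8, 14.5, 18.8, 21.4, 23.4, 31.2, 31.8, 33.9, 34.4, 35.7, 36.9, 38.9, 47.1.
Count below 36.9: L = 13; count equal: E = 1; n = 16.
Percentile rank = 100·(13 + 0.5·1)/16 = 100·13.5/16 = 84.38.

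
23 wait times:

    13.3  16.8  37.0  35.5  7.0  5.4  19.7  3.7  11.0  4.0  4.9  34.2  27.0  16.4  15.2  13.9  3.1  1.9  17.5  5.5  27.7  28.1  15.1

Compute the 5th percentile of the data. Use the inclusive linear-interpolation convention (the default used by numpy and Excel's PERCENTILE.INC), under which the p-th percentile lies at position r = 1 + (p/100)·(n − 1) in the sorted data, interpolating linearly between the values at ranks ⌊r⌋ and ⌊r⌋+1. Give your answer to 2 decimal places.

Sorted: 1.9, 3.1, 3.7, 4.0, 4.9, 5.4, 5.5, 7.0, 11.0, 13.3, 13.9, 15.1, 15.2, 16.4, 16.8, 17.5, 19.7, 27.0, 27.7, 28.1, 34.2, 35.5, 37.0.
n = 23.
r = 1 + (5/100)·(23 − 1) = 1 + 1.1 = 2.1.
Rank 2 is 3.1 and rank 3 is 3.7.
Interpolate: 3.1 + 0.1·(3.7 − 3.1) = 3.1 + 0.1·0.6 = 3.16.

3.16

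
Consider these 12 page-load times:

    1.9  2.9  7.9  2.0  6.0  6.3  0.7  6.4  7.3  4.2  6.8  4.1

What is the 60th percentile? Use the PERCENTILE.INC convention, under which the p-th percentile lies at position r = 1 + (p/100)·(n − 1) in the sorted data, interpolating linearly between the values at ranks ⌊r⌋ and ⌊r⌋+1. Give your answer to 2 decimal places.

6.18

Sorted: 0.7, 1.9, 2.0, 2.9, 4.1, 4.2, 6.0, 6.3, 6.4, 6.8, 7.3, 7.9.
n = 12.
r = 1 + (60/100)·(12 − 1) = 1 + 6.6 = 7.6.
Rank 7 is 6.0 and rank 8 is 6.3.
Interpolate: 6.0 + 0.6·(6.3 − 6.0) = 6.0 + 0.6·0.3 = 6.18.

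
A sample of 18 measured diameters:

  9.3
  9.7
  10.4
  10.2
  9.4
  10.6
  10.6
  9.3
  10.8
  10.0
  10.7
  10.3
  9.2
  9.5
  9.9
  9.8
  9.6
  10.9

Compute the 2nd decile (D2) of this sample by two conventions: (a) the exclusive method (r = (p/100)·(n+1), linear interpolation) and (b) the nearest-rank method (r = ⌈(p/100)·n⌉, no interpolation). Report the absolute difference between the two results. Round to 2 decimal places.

0.02

Sorted: 9.2, 9.3, 9.3, 9.4, 9.5, 9.6, 9.7, 9.8, 9.9, 10.0, 10.2, 10.3, 10.4, 10.6, 10.6, 10.7, 10.8, 10.9.
n = 18.
(a) r = 3.8; between ranks 3 (9.3) and 4 (9.4): 9.38.
(b) the nearest-rank method: rank 4 → 9.4.
|9.38 − 9.4| = 0.02.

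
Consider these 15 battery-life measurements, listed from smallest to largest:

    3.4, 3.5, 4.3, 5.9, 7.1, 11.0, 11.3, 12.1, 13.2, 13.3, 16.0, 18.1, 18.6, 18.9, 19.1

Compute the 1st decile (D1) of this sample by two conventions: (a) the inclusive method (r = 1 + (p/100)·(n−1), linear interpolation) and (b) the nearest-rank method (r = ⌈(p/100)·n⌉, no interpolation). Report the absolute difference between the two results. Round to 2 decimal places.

n = 15.
(a) r = 2.4; between ranks 2 (3.5) and 3 (4.3): 3.82.
(b) the nearest-rank method: rank 2 → 3.5.
|3.82 − 3.5| = 0.32.

0.32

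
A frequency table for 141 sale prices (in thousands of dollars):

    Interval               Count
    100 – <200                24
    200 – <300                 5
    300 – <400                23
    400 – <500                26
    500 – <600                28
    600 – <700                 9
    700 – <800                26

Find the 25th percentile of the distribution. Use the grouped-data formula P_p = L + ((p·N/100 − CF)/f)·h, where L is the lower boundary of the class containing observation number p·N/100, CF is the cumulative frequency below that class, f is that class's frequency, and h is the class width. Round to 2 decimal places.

327.17

N = 141; target position k = 25/100 · 141 = 35.25.
Cumulative frequencies: 24, 29, 52, 78, 106, 115, 141.
Observation 35.25 falls in the class 300 – <400.
L = 300, CF = 29, f = 23, h = 100.
P25 = 300 + ((35.25 − 29)/23)·100 = 300 + 27.1739 = 327.174.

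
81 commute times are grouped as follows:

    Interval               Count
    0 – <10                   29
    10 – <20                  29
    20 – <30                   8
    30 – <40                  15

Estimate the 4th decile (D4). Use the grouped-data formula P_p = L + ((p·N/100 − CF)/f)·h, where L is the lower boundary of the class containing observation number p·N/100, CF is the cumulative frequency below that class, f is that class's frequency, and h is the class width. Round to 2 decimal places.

N = 81; target position k = 40/100 · 81 = 32.4.
Cumulative frequencies: 29, 58, 66, 81.
Observation 32.4 falls in the class 10 – <20.
L = 10, CF = 29, f = 29, h = 10.
P40 = 10 + ((32.4 − 29)/29)·10 = 10 + 1.17241 = 11.1724.

11.17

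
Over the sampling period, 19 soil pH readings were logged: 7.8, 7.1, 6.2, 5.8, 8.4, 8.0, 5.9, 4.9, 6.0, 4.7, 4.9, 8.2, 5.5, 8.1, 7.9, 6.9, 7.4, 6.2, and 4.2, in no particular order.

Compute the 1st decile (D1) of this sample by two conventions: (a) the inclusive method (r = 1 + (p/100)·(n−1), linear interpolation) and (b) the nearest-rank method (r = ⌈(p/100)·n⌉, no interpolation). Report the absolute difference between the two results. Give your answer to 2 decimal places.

0.16

Sorted: 4.2, 4.7, 4.9, 4.9, 5.5, 5.8, 5.9, 6.0, 6.2, 6.2, 6.9, 7.1, 7.4, 7.8, 7.9, 8.0, 8.1, 8.2, 8.4.
n = 19.
(a) r = 2.8; between ranks 2 (4.7) and 3 (4.9): 4.86.
(b) the nearest-rank method: rank 2 → 4.7.
|4.86 − 4.7| = 0.16.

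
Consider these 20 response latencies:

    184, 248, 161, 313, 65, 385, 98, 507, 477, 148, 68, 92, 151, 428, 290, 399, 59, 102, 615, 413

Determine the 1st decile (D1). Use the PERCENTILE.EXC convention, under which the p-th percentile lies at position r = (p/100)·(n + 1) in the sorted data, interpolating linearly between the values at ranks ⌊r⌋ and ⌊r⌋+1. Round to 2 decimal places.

Sorted: 59, 65, 68, 92, 98, 102, 148, 151, 161, 184, 248, 290, 313, 385, 399, 413, 428, 477, 507, 615.
n = 20.
r = (10/100)·(20 + 1) = 2.1.
Rank 2 is 65 and rank 3 is 68.
Interpolate: 65 + 0.1·(68 − 65) = 65 + 0.1·3 = 65.3.

65.30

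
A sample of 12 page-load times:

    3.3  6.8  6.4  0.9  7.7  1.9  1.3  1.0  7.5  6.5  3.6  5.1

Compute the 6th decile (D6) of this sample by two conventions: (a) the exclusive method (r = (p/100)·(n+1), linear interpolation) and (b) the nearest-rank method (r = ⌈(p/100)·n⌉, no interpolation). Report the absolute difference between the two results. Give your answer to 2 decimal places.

Sorted: 0.9, 1.0, 1.3, 1.9, 3.3, 3.6, 5.1, 6.4, 6.5, 6.8, 7.5, 7.7.
n = 12.
(a) r = 7.8; between ranks 7 (5.1) and 8 (6.4): 6.14.
(b) the nearest-rank method: rank 8 → 6.4.
|6.14 − 6.4| = 0.26.

0.26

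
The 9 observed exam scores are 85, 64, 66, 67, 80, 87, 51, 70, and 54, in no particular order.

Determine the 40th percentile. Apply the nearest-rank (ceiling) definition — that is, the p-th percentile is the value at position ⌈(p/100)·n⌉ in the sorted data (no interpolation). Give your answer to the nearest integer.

66

Sorted: 51, 54, 64, 66, 67, 70, 80, 85, 87.
n = 9.
Position = ⌈40/100 · 9⌉ = ⌈3.6⌉ = 4.
The value at rank 4 is 66.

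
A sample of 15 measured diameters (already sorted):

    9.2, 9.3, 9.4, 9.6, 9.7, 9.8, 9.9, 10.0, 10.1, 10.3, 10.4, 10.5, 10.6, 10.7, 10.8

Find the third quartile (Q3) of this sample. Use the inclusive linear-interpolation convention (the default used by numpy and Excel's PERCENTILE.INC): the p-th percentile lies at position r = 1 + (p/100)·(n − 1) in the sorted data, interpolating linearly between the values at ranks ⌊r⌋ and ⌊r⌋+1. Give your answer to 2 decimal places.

10.45

n = 15.
r = 1 + (75/100)·(15 − 1) = 1 + 10.5 = 11.5.
Rank 11 is 10.4 and rank 12 is 10.5.
Interpolate: 10.4 + 0.5·(10.5 − 10.4) = 10.4 + 0.5·0.1 = 10.45.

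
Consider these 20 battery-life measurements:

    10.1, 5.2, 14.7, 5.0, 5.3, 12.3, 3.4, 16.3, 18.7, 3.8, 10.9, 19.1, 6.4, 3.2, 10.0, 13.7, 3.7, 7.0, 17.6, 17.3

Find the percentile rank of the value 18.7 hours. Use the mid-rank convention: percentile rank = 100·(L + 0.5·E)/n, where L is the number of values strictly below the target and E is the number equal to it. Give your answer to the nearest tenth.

Sorted: 3.2, 3.4, 3.7, 3.8, 5.0, 5.2, 5.3, 6.4, 7.0, 10.0, 10.1, 10.9, 12.3, 13.7, 14.7, 16.3, 17.3, 17.6, 18.7, 19.1.
Count below 18.7: L = 18; count equal: E = 1; n = 20.
Percentile rank = 100·(18 + 0.5·1)/20 = 100·18.5/20 = 92.5.

92.5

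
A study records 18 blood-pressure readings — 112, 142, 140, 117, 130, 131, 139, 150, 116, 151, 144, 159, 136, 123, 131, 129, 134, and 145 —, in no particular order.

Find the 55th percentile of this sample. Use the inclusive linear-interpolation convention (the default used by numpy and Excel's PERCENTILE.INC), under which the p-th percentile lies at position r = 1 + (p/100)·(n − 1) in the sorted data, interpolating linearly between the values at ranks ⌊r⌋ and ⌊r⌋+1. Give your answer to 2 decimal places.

Sorted: 112, 116, 117, 123, 129, 130, 131, 131, 134, 136, 139, 140, 142, 144, 145, 150, 151, 159.
n = 18.
r = 1 + (55/100)·(18 − 1) = 1 + 9.35 = 10.35.
Rank 10 is 136 and rank 11 is 139.
Interpolate: 136 + 0.35·(139 − 136) = 136 + 0.35·3 = 137.05.

137.05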